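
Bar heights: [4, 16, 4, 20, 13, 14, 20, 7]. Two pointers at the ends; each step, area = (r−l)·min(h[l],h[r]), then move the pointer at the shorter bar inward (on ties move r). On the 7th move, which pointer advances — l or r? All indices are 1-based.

[1,8] min(4,7)*7=28 best=28 * → l++
[2,8] min(16,7)*6=42 best=42 * → r--
[2,7] min(16,20)*5=80 best=80 * → l++
[3,7] min(4,20)*4=16 best=80 → l++
[4,7] min(20,20)*3=60 best=80 → r--
[4,6] min(20,14)*2=28 best=80 → r--
[4,5] min(20,13)*1=13 best=80 → r--

r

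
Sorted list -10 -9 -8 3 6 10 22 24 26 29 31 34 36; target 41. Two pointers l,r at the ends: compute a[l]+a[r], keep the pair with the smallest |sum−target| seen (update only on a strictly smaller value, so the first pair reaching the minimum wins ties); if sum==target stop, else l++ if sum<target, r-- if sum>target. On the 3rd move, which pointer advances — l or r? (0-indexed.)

[0,12] -10+36=26 d=15 * → l++
[1,12] -9+36=27 d=14 * → l++
[2,12] -8+36=28 d=13 * → l++

l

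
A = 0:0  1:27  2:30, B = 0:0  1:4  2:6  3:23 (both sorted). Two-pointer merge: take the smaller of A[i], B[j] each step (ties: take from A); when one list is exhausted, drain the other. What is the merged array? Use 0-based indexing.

[i=0,j=0] A[i]=0<=B[j]=0 take 0 → i++
[i=1,j=0] A[i]=27>B[j]=0 take 0 → j++
[i=1,j=1] A[i]=27>B[j]=4 take 4 → j++
[i=1,j=2] A[i]=27>B[j]=6 take 6 → j++
[i=1,j=3] A[i]=27>B[j]=23 take 23 → j++
[i=1,j=4] B done, take A[i]=27 → i++
[i=2,j=4] B done, take A[i]=30 → i++

[0, 0, 4, 6, 23, 27, 30]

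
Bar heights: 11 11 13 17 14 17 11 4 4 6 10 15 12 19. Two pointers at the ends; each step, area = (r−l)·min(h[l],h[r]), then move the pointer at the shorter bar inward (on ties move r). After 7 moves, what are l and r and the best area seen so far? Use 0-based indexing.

l=7, r=13, best area=170

[0,13] min(11,19)*13=143 best=143 * → l++
[1,13] min(11,19)*12=132 best=143 → l++
[2,13] min(13,19)*11=143 best=143 → l++
[3,13] min(17,19)*10=170 best=170 * → l++
[4,13] min(14,19)*9=126 best=170 → l++
[5,13] min(17,19)*8=136 best=170 → l++
[6,13] min(11,19)*7=77 best=170 → l++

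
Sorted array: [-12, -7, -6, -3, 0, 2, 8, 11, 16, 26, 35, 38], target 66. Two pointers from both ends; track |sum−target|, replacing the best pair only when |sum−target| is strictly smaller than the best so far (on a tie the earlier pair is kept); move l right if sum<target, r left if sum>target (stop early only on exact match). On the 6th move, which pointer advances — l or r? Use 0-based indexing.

l=0 r=11: -12+38=26 d=40 *, l++
l=1 r=11: -7+38=31 d=35 *, l++
l=2 r=11: -6+38=32 d=34 *, l++
l=3 r=11: -3+38=35 d=31 *, l++
l=4 r=11: 0+38=38 d=28 *, l++
l=5 r=11: 2+38=40 d=26 *, l++

l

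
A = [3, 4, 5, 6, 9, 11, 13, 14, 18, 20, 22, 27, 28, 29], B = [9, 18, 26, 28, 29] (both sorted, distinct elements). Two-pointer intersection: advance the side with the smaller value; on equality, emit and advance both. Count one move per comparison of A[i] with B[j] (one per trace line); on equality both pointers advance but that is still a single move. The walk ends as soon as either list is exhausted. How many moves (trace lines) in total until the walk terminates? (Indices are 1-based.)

i=1 j=1: 3<9, i++
i=2 j=1: 4<9, i++
i=3 j=1: 5<9, i++
i=4 j=1: 6<9, i++
i=5 j=1: 9==9 emit, i++,j++
i=6 j=2: 11<18, i++
i=7 j=2: 13<18, i++
i=8 j=2: 14<18, i++
i=9 j=2: 18==18 emit, i++,j++
i=10 j=3: 20<26, i++
i=11 j=3: 22<26, i++
i=12 j=3: 27>26, j++
i=12 j=4: 27<28, i++
i=13 j=4: 28==28 emit, i++,j++
i=14 j=5: 29==29 emit, i++,j++

15 moves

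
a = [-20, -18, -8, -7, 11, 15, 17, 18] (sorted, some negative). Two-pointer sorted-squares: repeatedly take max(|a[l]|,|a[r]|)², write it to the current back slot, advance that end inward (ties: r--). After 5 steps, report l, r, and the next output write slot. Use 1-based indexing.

[1,8] |-20|>|18| out[8]=400 → l++
[2,8] |-18|<=|18| out[7]=324 → r--
[2,7] |-18|>|17| out[6]=324 → l++
[3,7] |-8|<=|17| out[5]=289 → r--
[3,6] |-8|<=|15| out[4]=225 → r--

l=3, r=5, next write slot=3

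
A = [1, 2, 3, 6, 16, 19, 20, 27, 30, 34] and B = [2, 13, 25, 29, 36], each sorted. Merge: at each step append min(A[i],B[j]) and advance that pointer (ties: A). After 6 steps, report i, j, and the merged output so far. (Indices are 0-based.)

i=0 j=0: A[i]=1<=B[j]=2 take 1, i++
i=1 j=0: A[i]=2<=B[j]=2 take 2, i++
i=2 j=0: A[i]=3>B[j]=2 take 2, j++
i=2 j=1: A[i]=3<=B[j]=13 take 3, i++
i=3 j=1: A[i]=6<=B[j]=13 take 6, i++
i=4 j=1: A[i]=16>B[j]=13 take 13, j++

i=4, j=2, merged so far=[1, 2, 2, 3, 6, 13]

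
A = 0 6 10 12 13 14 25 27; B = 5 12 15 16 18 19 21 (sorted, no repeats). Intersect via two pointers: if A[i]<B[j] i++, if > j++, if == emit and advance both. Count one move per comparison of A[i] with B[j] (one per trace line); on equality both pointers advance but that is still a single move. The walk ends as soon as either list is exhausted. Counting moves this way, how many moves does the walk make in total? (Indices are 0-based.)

12 moves

[i=0,j=0] 0<5 → i++
[i=1,j=0] 6>5 → j++
[i=1,j=1] 6<12 → i++
[i=2,j=1] 10<12 → i++
[i=3,j=1] 12==12 emit → i++,j++
[i=4,j=2] 13<15 → i++
[i=5,j=2] 14<15 → i++
[i=6,j=2] 25>15 → j++
[i=6,j=3] 25>16 → j++
[i=6,j=4] 25>18 → j++
[i=6,j=5] 25>19 → j++
[i=6,j=6] 25>21 → j++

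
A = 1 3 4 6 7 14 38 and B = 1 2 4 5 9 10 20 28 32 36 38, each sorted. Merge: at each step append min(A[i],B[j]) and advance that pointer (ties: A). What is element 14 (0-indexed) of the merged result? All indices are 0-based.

i=0 j=0: A[i]=1<=B[j]=1 take 1, i++
i=1 j=0: A[i]=3>B[j]=1 take 1, j++
i=1 j=1: A[i]=3>B[j]=2 take 2, j++
i=1 j=2: A[i]=3<=B[j]=4 take 3, i++
i=2 j=2: A[i]=4<=B[j]=4 take 4, i++
i=3 j=2: A[i]=6>B[j]=4 take 4, j++
i=3 j=3: A[i]=6>B[j]=5 take 5, j++
i=3 j=4: A[i]=6<=B[j]=9 take 6, i++
i=4 j=4: A[i]=7<=B[j]=9 take 7, i++
i=5 j=4: A[i]=14>B[j]=9 take 9, j++
i=5 j=5: A[i]=14>B[j]=10 take 10, j++
i=5 j=6: A[i]=14<=B[j]=20 take 14, i++
i=6 j=6: A[i]=38>B[j]=20 take 20, j++
i=6 j=7: A[i]=38>B[j]=28 take 28, j++
i=6 j=8: A[i]=38>B[j]=32 take 32, j++
i=6 j=9: A[i]=38>B[j]=36 take 36, j++
i=6 j=10: A[i]=38<=B[j]=38 take 38, i++
i=7 j=10: A done, take B[j]=38, j++

merged[14] = 32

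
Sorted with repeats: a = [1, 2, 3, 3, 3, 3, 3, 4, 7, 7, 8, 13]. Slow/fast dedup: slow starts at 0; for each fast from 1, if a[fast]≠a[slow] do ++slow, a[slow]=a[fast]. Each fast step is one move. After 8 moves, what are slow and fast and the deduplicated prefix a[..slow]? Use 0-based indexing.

slow=4, fast=9, prefix=[1, 2, 3, 4, 7]

(s=0,f=1) a[fast]=2≠a[slow]=1 write a[1]=2 → slow++,fast++
(s=1,f=2) a[fast]=3≠a[slow]=2 write a[2]=3 → slow++,fast++
(s=2,f=3) a[fast]=3=a[slow] dup → fast++
(s=2,f=4) a[fast]=3=a[slow] dup → fast++
(s=2,f=5) a[fast]=3=a[slow] dup → fast++
(s=2,f=6) a[fast]=3=a[slow] dup → fast++
(s=2,f=7) a[fast]=4≠a[slow]=3 write a[3]=4 → slow++,fast++
(s=3,f=8) a[fast]=7≠a[slow]=4 write a[4]=7 → slow++,fast++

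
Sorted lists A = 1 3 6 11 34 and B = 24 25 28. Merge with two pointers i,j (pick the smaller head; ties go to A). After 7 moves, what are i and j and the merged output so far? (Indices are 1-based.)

[i=1,j=1] A[i]=1<=B[j]=24 take 1 → i++
[i=2,j=1] A[i]=3<=B[j]=24 take 3 → i++
[i=3,j=1] A[i]=6<=B[j]=24 take 6 → i++
[i=4,j=1] A[i]=11<=B[j]=24 take 11 → i++
[i=5,j=1] A[i]=34>B[j]=24 take 24 → j++
[i=5,j=2] A[i]=34>B[j]=25 take 25 → j++
[i=5,j=3] A[i]=34>B[j]=28 take 28 → j++

i=5, j=4, merged so far=[1, 3, 6, 11, 24, 25, 28]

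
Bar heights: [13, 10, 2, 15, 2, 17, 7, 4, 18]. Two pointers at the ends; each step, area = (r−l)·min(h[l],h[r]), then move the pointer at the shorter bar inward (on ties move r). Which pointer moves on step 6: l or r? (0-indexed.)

l

[0,8] min(13,18)*8=104 best=104 * → l++
[1,8] min(10,18)*7=70 best=104 → l++
[2,8] min(2,18)*6=12 best=104 → l++
[3,8] min(15,18)*5=75 best=104 → l++
[4,8] min(2,18)*4=8 best=104 → l++
[5,8] min(17,18)*3=51 best=104 → l++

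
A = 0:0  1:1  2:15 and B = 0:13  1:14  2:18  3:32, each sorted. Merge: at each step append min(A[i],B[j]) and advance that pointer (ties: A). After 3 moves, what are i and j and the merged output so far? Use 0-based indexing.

i=2, j=1, merged so far=[0, 1, 13]

i=0 j=0: A[i]=0<=B[j]=13 take 0, i++
i=1 j=0: A[i]=1<=B[j]=13 take 1, i++
i=2 j=0: A[i]=15>B[j]=13 take 13, j++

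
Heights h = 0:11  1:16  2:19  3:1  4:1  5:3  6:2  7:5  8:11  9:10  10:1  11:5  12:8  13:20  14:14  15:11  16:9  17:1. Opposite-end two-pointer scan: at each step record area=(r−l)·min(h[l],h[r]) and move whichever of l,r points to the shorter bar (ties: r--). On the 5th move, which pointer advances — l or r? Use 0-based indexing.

r

l=0 r=17: min(11,1)*17=17 best=17 *, r--
l=0 r=16: min(11,9)*16=144 best=144 *, r--
l=0 r=15: min(11,11)*15=165 best=165 *, r--
l=0 r=14: min(11,14)*14=154 best=165, l++
l=1 r=14: min(16,14)*13=182 best=182 *, r--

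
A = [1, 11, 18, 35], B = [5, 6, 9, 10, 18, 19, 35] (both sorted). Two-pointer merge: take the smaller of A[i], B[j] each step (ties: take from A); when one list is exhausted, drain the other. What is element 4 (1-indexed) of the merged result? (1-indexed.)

[i=1,j=1] A[i]=1<=B[j]=5 take 1 → i++
[i=2,j=1] A[i]=11>B[j]=5 take 5 → j++
[i=2,j=2] A[i]=11>B[j]=6 take 6 → j++
[i=2,j=3] A[i]=11>B[j]=9 take 9 → j++
[i=2,j=4] A[i]=11>B[j]=10 take 10 → j++
[i=2,j=5] A[i]=11<=B[j]=18 take 11 → i++
[i=3,j=5] A[i]=18<=B[j]=18 take 18 → i++
[i=4,j=5] A[i]=35>B[j]=18 take 18 → j++
[i=4,j=6] A[i]=35>B[j]=19 take 19 → j++
[i=4,j=7] A[i]=35<=B[j]=35 take 35 → i++
[i=5,j=7] A done, take B[j]=35 → j++

merged[4] = 9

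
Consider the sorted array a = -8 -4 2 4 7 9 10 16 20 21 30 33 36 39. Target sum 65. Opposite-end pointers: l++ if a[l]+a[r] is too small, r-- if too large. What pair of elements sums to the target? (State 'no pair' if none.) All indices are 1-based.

[1,14] -8+39=31 <65 → l++
[2,14] -4+39=35 <65 → l++
[3,14] 2+39=41 <65 → l++
[4,14] 4+39=43 <65 → l++
[5,14] 7+39=46 <65 → l++
[6,14] 9+39=48 <65 → l++
[7,14] 10+39=49 <65 → l++
[8,14] 16+39=55 <65 → l++
[9,14] 20+39=59 <65 → l++
[10,14] 21+39=60 <65 → l++
[11,14] 30+39=69 >65 → r--
[11,13] 30+36=66 >65 → r--
[11,12] 30+33=63 <65 → l++

no pair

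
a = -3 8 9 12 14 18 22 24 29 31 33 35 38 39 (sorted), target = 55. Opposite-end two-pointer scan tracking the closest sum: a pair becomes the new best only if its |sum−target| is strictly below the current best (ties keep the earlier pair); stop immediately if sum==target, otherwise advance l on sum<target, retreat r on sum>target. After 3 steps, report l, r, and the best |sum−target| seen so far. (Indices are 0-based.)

l=3, r=13, best |Δ|=7

[0,13] -3+39=36 d=19 * → l++
[1,13] 8+39=47 d=8 * → l++
[2,13] 9+39=48 d=7 * → l++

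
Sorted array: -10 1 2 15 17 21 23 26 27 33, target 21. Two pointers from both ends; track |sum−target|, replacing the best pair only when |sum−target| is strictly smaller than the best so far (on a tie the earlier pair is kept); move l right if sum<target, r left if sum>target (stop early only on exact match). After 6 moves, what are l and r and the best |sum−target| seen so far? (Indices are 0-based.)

[0,9] -10+33=23 d=2 * → r--
[0,8] -10+27=17 d=4 → l++
[1,8] 1+27=28 d=7 → r--
[1,7] 1+26=27 d=6 → r--
[1,6] 1+23=24 d=3 → r--
[1,5] 1+21=22 d=1 * → r--

l=1, r=4, best |Δ|=1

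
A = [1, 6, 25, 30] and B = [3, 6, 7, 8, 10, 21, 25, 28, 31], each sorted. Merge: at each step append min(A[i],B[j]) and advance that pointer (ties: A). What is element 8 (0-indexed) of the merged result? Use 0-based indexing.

merged[8] = 25

[i=0,j=0] A[i]=1<=B[j]=3 take 1 → i++
[i=1,j=0] A[i]=6>B[j]=3 take 3 → j++
[i=1,j=1] A[i]=6<=B[j]=6 take 6 → i++
[i=2,j=1] A[i]=25>B[j]=6 take 6 → j++
[i=2,j=2] A[i]=25>B[j]=7 take 7 → j++
[i=2,j=3] A[i]=25>B[j]=8 take 8 → j++
[i=2,j=4] A[i]=25>B[j]=10 take 10 → j++
[i=2,j=5] A[i]=25>B[j]=21 take 21 → j++
[i=2,j=6] A[i]=25<=B[j]=25 take 25 → i++
[i=3,j=6] A[i]=30>B[j]=25 take 25 → j++
[i=3,j=7] A[i]=30>B[j]=28 take 28 → j++
[i=3,j=8] A[i]=30<=B[j]=31 take 30 → i++
[i=4,j=8] A done, take B[j]=31 → j++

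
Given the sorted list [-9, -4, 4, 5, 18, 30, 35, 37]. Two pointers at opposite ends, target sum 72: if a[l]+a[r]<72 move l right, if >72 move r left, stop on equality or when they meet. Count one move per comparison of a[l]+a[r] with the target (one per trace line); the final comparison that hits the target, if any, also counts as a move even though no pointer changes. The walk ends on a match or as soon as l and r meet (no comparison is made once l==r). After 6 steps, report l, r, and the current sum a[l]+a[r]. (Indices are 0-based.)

l=6, r=7, sum=72

l=0 r=7: -9+37=28 <72, l++
l=1 r=7: -4+37=33 <72, l++
l=2 r=7: 4+37=41 <72, l++
l=3 r=7: 5+37=42 <72, l++
l=4 r=7: 18+37=55 <72, l++
l=5 r=7: 30+37=67 <72, l++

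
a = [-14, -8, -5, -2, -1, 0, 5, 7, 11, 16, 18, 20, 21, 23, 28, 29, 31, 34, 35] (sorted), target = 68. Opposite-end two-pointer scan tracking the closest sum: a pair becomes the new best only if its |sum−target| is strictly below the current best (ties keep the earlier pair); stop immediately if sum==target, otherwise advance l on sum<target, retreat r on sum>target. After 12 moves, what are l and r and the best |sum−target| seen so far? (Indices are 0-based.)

l=0 r=18: -14+35=21 d=47 *, l++
l=1 r=18: -8+35=27 d=41 *, l++
l=2 r=18: -5+35=30 d=38 *, l++
l=3 r=18: -2+35=33 d=35 *, l++
l=4 r=18: -1+35=34 d=34 *, l++
l=5 r=18: 0+35=35 d=33 *, l++
l=6 r=18: 5+35=40 d=28 *, l++
l=7 r=18: 7+35=42 d=26 *, l++
l=8 r=18: 11+35=46 d=22 *, l++
l=9 r=18: 16+35=51 d=17 *, l++
l=10 r=18: 18+35=53 d=15 *, l++
l=11 r=18: 20+35=55 d=13 *, l++

l=12, r=18, best |Δ|=13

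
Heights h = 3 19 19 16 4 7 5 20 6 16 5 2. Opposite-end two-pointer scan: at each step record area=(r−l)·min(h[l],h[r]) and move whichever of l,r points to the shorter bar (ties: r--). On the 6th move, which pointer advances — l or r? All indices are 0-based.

l=0 r=11: min(3,2)*11=22 best=22 *, r--
l=0 r=10: min(3,5)*10=30 best=30 *, l++
l=1 r=10: min(19,5)*9=45 best=45 *, r--
l=1 r=9: min(19,16)*8=128 best=128 *, r--
l=1 r=8: min(19,6)*7=42 best=128, r--
l=1 r=7: min(19,20)*6=114 best=128, l++

l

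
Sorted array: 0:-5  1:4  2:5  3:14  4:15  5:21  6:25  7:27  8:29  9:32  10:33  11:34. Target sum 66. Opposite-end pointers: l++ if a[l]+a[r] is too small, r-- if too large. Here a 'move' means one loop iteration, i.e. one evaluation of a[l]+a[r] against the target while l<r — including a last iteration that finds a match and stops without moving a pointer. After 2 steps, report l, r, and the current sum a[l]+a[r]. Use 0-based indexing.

l=2, r=11, sum=39

l=0 r=11: -5+34=29 <66, l++
l=1 r=11: 4+34=38 <66, l++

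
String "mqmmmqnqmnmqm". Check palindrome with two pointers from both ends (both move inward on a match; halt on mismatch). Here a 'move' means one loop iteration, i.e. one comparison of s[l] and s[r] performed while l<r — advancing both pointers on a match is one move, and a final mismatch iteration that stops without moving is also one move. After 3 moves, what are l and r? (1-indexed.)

l=4, r=10

l=1 r=13: 'm'=='m', l++,r--
l=2 r=12: 'q'=='q', l++,r--
l=3 r=11: 'm'=='m', l++,r--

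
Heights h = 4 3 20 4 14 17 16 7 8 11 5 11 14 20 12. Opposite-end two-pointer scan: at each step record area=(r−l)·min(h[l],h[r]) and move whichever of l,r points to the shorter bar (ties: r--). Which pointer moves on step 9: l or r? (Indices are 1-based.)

r

l=1 r=15: min(4,12)*14=56 best=56 *, l++
l=2 r=15: min(3,12)*13=39 best=56, l++
l=3 r=15: min(20,12)*12=144 best=144 *, r--
l=3 r=14: min(20,20)*11=220 best=220 *, r--
l=3 r=13: min(20,14)*10=140 best=220, r--
l=3 r=12: min(20,11)*9=99 best=220, r--
l=3 r=11: min(20,5)*8=40 best=220, r--
l=3 r=10: min(20,11)*7=77 best=220, r--
l=3 r=9: min(20,8)*6=48 best=220, r--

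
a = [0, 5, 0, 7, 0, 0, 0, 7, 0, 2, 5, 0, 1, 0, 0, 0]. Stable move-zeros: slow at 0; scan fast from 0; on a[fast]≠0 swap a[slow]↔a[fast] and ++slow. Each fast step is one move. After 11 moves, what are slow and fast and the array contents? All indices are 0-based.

slow=5, fast=11, a=[5, 7, 7, 2, 5, 0, 0, 0, 0, 0, 0, 0, 1, 0, 0, 0]

(s=0,f=0) a[fast]=0 → fast++
(s=0,f=1) a[fast]=5≠0 swap→a[0]=5 → slow++,fast++
(s=1,f=2) a[fast]=0 → fast++
(s=1,f=3) a[fast]=7≠0 swap→a[1]=7 → slow++,fast++
(s=2,f=4) a[fast]=0 → fast++
(s=2,f=5) a[fast]=0 → fast++
(s=2,f=6) a[fast]=0 → fast++
(s=2,f=7) a[fast]=7≠0 swap→a[2]=7 → slow++,fast++
(s=3,f=8) a[fast]=0 → fast++
(s=3,f=9) a[fast]=2≠0 swap→a[3]=2 → slow++,fast++
(s=4,f=10) a[fast]=5≠0 swap→a[4]=5 → slow++,fast++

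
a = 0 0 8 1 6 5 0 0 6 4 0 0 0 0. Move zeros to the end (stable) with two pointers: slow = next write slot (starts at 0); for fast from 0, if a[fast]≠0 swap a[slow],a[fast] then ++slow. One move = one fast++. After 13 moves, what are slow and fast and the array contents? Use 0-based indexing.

slow=0 fast=0: a[fast]=0, fast++
slow=0 fast=1: a[fast]=0, fast++
slow=0 fast=2: a[fast]=8≠0 swap→a[0]=8, slow++,fast++
slow=1 fast=3: a[fast]=1≠0 swap→a[1]=1, slow++,fast++
slow=2 fast=4: a[fast]=6≠0 swap→a[2]=6, slow++,fast++
slow=3 fast=5: a[fast]=5≠0 swap→a[3]=5, slow++,fast++
slow=4 fast=6: a[fast]=0, fast++
slow=4 fast=7: a[fast]=0, fast++
slow=4 fast=8: a[fast]=6≠0 swap→a[4]=6, slow++,fast++
slow=5 fast=9: a[fast]=4≠0 swap→a[5]=4, slow++,fast++
slow=6 fast=10: a[fast]=0, fast++
slow=6 fast=11: a[fast]=0, fast++
slow=6 fast=12: a[fast]=0, fast++

slow=6, fast=13, a=[8, 1, 6, 5, 6, 4, 0, 0, 0, 0, 0, 0, 0, 0]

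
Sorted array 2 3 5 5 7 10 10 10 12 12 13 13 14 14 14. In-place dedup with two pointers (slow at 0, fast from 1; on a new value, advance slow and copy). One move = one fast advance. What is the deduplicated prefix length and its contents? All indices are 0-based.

slow=0 fast=1: a[fast]=3≠a[slow]=2 write a[1]=3, slow++,fast++
slow=1 fast=2: a[fast]=5≠a[slow]=3 write a[2]=5, slow++,fast++
slow=2 fast=3: a[fast]=5=a[slow] dup, fast++
slow=2 fast=4: a[fast]=7≠a[slow]=5 write a[3]=7, slow++,fast++
slow=3 fast=5: a[fast]=10≠a[slow]=7 write a[4]=10, slow++,fast++
slow=4 fast=6: a[fast]=10=a[slow] dup, fast++
slow=4 fast=7: a[fast]=10=a[slow] dup, fast++
slow=4 fast=8: a[fast]=12≠a[slow]=10 write a[5]=12, slow++,fast++
slow=5 fast=9: a[fast]=12=a[slow] dup, fast++
slow=5 fast=10: a[fast]=13≠a[slow]=12 write a[6]=13, slow++,fast++
slow=6 fast=11: a[fast]=13=a[slow] dup, fast++
slow=6 fast=12: a[fast]=14≠a[slow]=13 write a[7]=14, slow++,fast++
slow=7 fast=13: a[fast]=14=a[slow] dup, fast++
slow=7 fast=14: a[fast]=14=a[slow] dup, fast++

length 8; prefix = [2, 3, 5, 7, 10, 12, 13, 14]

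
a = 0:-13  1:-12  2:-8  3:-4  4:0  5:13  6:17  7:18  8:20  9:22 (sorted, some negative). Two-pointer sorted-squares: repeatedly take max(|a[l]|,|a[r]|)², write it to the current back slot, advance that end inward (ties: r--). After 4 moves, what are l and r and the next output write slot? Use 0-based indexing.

[0,9] |-13|<=|22| out[9]=484 → r--
[0,8] |-13|<=|20| out[8]=400 → r--
[0,7] |-13|<=|18| out[7]=324 → r--
[0,6] |-13|<=|17| out[6]=289 → r--

l=0, r=5, next write slot=5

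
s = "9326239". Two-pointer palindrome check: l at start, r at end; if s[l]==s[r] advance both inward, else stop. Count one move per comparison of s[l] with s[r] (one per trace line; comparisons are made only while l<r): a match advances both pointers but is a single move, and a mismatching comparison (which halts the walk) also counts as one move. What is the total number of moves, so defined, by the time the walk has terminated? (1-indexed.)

3 moves

[1,7] '9'=='9' → l++,r--
[2,6] '3'=='3' → l++,r--
[3,5] '2'=='2' → l++,r--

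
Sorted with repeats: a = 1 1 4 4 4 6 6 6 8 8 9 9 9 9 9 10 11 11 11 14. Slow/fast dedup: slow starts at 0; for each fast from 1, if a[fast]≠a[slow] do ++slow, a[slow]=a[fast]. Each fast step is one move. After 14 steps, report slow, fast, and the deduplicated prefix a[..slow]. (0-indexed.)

(s=0,f=1) a[fast]=1=a[slow] dup → fast++
(s=0,f=2) a[fast]=4≠a[slow]=1 write a[1]=4 → slow++,fast++
(s=1,f=3) a[fast]=4=a[slow] dup → fast++
(s=1,f=4) a[fast]=4=a[slow] dup → fast++
(s=1,f=5) a[fast]=6≠a[slow]=4 write a[2]=6 → slow++,fast++
(s=2,f=6) a[fast]=6=a[slow] dup → fast++
(s=2,f=7) a[fast]=6=a[slow] dup → fast++
(s=2,f=8) a[fast]=8≠a[slow]=6 write a[3]=8 → slow++,fast++
(s=3,f=9) a[fast]=8=a[slow] dup → fast++
(s=3,f=10) a[fast]=9≠a[slow]=8 write a[4]=9 → slow++,fast++
(s=4,f=11) a[fast]=9=a[slow] dup → fast++
(s=4,f=12) a[fast]=9=a[slow] dup → fast++
(s=4,f=13) a[fast]=9=a[slow] dup → fast++
(s=4,f=14) a[fast]=9=a[slow] dup → fast++

slow=4, fast=15, prefix=[1, 4, 6, 8, 9]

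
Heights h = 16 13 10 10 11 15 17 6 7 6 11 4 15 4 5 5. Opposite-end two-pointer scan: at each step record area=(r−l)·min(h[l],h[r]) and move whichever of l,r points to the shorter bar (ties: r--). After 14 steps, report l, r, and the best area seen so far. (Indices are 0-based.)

l=5, r=6, best area=180

l=0 r=15: min(16,5)*15=75 best=75 *, r--
l=0 r=14: min(16,5)*14=70 best=75, r--
l=0 r=13: min(16,4)*13=52 best=75, r--
l=0 r=12: min(16,15)*12=180 best=180 *, r--
l=0 r=11: min(16,4)*11=44 best=180, r--
l=0 r=10: min(16,11)*10=110 best=180, r--
l=0 r=9: min(16,6)*9=54 best=180, r--
l=0 r=8: min(16,7)*8=56 best=180, r--
l=0 r=7: min(16,6)*7=42 best=180, r--
l=0 r=6: min(16,17)*6=96 best=180, l++
l=1 r=6: min(13,17)*5=65 best=180, l++
l=2 r=6: min(10,17)*4=40 best=180, l++
l=3 r=6: min(10,17)*3=30 best=180, l++
l=4 r=6: min(11,17)*2=22 best=180, l++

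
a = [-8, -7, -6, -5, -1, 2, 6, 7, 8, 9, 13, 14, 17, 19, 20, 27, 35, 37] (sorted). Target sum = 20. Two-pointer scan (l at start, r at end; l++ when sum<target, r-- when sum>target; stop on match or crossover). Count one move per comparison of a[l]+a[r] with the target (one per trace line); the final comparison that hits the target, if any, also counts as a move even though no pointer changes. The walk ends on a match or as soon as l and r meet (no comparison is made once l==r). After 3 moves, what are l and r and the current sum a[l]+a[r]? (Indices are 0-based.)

l=0 r=17: -8+37=29 >20, r--
l=0 r=16: -8+35=27 >20, r--
l=0 r=15: -8+27=19 <20, l++

l=1, r=15, sum=20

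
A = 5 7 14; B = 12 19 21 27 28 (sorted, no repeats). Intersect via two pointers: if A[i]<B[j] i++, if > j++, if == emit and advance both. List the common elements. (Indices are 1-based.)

[i=1,j=1] 5<12 → i++
[i=2,j=1] 7<12 → i++
[i=3,j=1] 14>12 → j++
[i=3,j=2] 14<19 → i++

intersection = []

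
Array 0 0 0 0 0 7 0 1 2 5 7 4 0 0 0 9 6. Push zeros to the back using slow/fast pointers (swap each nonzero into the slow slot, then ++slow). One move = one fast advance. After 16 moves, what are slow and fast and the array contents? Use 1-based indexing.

slow=8, fast=17, a=[7, 1, 2, 5, 7, 4, 9, 0, 0, 0, 0, 0, 0, 0, 0, 0, 6]

slow=1 fast=1: a[fast]=0, fast++
slow=1 fast=2: a[fast]=0, fast++
slow=1 fast=3: a[fast]=0, fast++
slow=1 fast=4: a[fast]=0, fast++
slow=1 fast=5: a[fast]=0, fast++
slow=1 fast=6: a[fast]=7≠0 swap→a[1]=7, slow++,fast++
slow=2 fast=7: a[fast]=0, fast++
slow=2 fast=8: a[fast]=1≠0 swap→a[2]=1, slow++,fast++
slow=3 fast=9: a[fast]=2≠0 swap→a[3]=2, slow++,fast++
slow=4 fast=10: a[fast]=5≠0 swap→a[4]=5, slow++,fast++
slow=5 fast=11: a[fast]=7≠0 swap→a[5]=7, slow++,fast++
slow=6 fast=12: a[fast]=4≠0 swap→a[6]=4, slow++,fast++
slow=7 fast=13: a[fast]=0, fast++
slow=7 fast=14: a[fast]=0, fast++
slow=7 fast=15: a[fast]=0, fast++
slow=7 fast=16: a[fast]=9≠0 swap→a[7]=9, slow++,fast++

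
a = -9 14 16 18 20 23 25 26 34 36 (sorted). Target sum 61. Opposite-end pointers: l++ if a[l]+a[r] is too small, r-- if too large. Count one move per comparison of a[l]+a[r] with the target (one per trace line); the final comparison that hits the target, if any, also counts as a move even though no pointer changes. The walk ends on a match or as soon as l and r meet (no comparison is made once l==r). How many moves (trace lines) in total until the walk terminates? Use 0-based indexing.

7 moves

l=0 r=9: -9+36=27 <61, l++
l=1 r=9: 14+36=50 <61, l++
l=2 r=9: 16+36=52 <61, l++
l=3 r=9: 18+36=54 <61, l++
l=4 r=9: 20+36=56 <61, l++
l=5 r=9: 23+36=59 <61, l++
l=6 r=9: 25+36=61, found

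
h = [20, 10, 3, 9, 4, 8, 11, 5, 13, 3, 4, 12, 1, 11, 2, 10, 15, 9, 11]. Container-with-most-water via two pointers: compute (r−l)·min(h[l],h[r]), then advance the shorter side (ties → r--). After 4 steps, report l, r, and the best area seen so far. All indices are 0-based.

l=0 r=18: min(20,11)*18=198 best=198 *, r--
l=0 r=17: min(20,9)*17=153 best=198, r--
l=0 r=16: min(20,15)*16=240 best=240 *, r--
l=0 r=15: min(20,10)*15=150 best=240, r--

l=0, r=14, best area=240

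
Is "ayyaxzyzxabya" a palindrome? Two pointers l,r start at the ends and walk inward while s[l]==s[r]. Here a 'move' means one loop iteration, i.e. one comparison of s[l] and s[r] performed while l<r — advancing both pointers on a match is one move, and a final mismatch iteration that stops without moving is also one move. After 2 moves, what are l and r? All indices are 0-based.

[0,12] 'a'=='a' → l++,r--
[1,11] 'y'=='y' → l++,r--

l=2, r=10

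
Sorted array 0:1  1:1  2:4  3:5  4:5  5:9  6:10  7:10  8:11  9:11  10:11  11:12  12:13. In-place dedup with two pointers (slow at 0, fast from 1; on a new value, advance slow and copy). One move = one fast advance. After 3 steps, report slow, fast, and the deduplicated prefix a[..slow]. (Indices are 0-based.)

slow=2, fast=4, prefix=[1, 4, 5]

slow=0 fast=1: a[fast]=1=a[slow] dup, fast++
slow=0 fast=2: a[fast]=4≠a[slow]=1 write a[1]=4, slow++,fast++
slow=1 fast=3: a[fast]=5≠a[slow]=4 write a[2]=5, slow++,fast++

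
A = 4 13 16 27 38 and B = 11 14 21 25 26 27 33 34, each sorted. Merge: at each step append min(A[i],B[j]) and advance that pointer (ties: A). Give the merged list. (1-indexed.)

[4, 11, 13, 14, 16, 21, 25, 26, 27, 27, 33, 34, 38]

[i=1,j=1] A[i]=4<=B[j]=11 take 4 → i++
[i=2,j=1] A[i]=13>B[j]=11 take 11 → j++
[i=2,j=2] A[i]=13<=B[j]=14 take 13 → i++
[i=3,j=2] A[i]=16>B[j]=14 take 14 → j++
[i=3,j=3] A[i]=16<=B[j]=21 take 16 → i++
[i=4,j=3] A[i]=27>B[j]=21 take 21 → j++
[i=4,j=4] A[i]=27>B[j]=25 take 25 → j++
[i=4,j=5] A[i]=27>B[j]=26 take 26 → j++
[i=4,j=6] A[i]=27<=B[j]=27 take 27 → i++
[i=5,j=6] A[i]=38>B[j]=27 take 27 → j++
[i=5,j=7] A[i]=38>B[j]=33 take 33 → j++
[i=5,j=8] A[i]=38>B[j]=34 take 34 → j++
[i=5,j=9] B done, take A[i]=38 → i++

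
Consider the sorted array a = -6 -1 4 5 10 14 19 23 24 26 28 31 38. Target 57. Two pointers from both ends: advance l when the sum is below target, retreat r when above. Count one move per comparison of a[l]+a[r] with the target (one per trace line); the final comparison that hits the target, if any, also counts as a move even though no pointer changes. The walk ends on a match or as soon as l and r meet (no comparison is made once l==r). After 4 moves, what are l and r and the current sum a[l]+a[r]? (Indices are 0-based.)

[0,12] -6+38=32 <57 → l++
[1,12] -1+38=37 <57 → l++
[2,12] 4+38=42 <57 → l++
[3,12] 5+38=43 <57 → l++

l=4, r=12, sum=48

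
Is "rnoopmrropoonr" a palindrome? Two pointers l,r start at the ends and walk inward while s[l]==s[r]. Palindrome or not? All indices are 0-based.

not a palindrome (mismatch at 5,8)

l=0 r=13: 'r'=='r', l++,r--
l=1 r=12: 'n'=='n', l++,r--
l=2 r=11: 'o'=='o', l++,r--
l=3 r=10: 'o'=='o', l++,r--
l=4 r=9: 'p'=='p', l++,r--
l=5 r=8: 'm'!='o', stop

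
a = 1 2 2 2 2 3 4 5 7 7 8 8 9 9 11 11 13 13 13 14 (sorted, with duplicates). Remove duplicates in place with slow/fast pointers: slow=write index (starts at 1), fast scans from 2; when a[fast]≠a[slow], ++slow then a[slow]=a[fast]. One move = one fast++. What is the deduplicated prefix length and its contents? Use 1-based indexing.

length 11; prefix = [1, 2, 3, 4, 5, 7, 8, 9, 11, 13, 14]

slow=1 fast=2: a[fast]=2≠a[slow]=1 write a[2]=2, slow++,fast++
slow=2 fast=3: a[fast]=2=a[slow] dup, fast++
slow=2 fast=4: a[fast]=2=a[slow] dup, fast++
slow=2 fast=5: a[fast]=2=a[slow] dup, fast++
slow=2 fast=6: a[fast]=3≠a[slow]=2 write a[3]=3, slow++,fast++
slow=3 fast=7: a[fast]=4≠a[slow]=3 write a[4]=4, slow++,fast++
slow=4 fast=8: a[fast]=5≠a[slow]=4 write a[5]=5, slow++,fast++
slow=5 fast=9: a[fast]=7≠a[slow]=5 write a[6]=7, slow++,fast++
slow=6 fast=10: a[fast]=7=a[slow] dup, fast++
slow=6 fast=11: a[fast]=8≠a[slow]=7 write a[7]=8, slow++,fast++
slow=7 fast=12: a[fast]=8=a[slow] dup, fast++
slow=7 fast=13: a[fast]=9≠a[slow]=8 write a[8]=9, slow++,fast++
slow=8 fast=14: a[fast]=9=a[slow] dup, fast++
slow=8 fast=15: a[fast]=11≠a[slow]=9 write a[9]=11, slow++,fast++
slow=9 fast=16: a[fast]=11=a[slow] dup, fast++
slow=9 fast=17: a[fast]=13≠a[slow]=11 write a[10]=13, slow++,fast++
slow=10 fast=18: a[fast]=13=a[slow] dup, fast++
slow=10 fast=19: a[fast]=13=a[slow] dup, fast++
slow=10 fast=20: a[fast]=14≠a[slow]=13 write a[11]=14, slow++,fast++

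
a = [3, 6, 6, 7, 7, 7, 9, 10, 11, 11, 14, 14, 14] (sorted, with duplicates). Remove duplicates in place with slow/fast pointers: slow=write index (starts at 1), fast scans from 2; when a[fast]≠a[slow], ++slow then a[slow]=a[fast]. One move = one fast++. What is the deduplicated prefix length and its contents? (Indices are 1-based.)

(s=1,f=2) a[fast]=6≠a[slow]=3 write a[2]=6 → slow++,fast++
(s=2,f=3) a[fast]=6=a[slow] dup → fast++
(s=2,f=4) a[fast]=7≠a[slow]=6 write a[3]=7 → slow++,fast++
(s=3,f=5) a[fast]=7=a[slow] dup → fast++
(s=3,f=6) a[fast]=7=a[slow] dup → fast++
(s=3,f=7) a[fast]=9≠a[slow]=7 write a[4]=9 → slow++,fast++
(s=4,f=8) a[fast]=10≠a[slow]=9 write a[5]=10 → slow++,fast++
(s=5,f=9) a[fast]=11≠a[slow]=10 write a[6]=11 → slow++,fast++
(s=6,f=10) a[fast]=11=a[slow] dup → fast++
(s=6,f=11) a[fast]=14≠a[slow]=11 write a[7]=14 → slow++,fast++
(s=7,f=12) a[fast]=14=a[slow] dup → fast++
(s=7,f=13) a[fast]=14=a[slow] dup → fast++

length 7; prefix = [3, 6, 7, 9, 10, 11, 14]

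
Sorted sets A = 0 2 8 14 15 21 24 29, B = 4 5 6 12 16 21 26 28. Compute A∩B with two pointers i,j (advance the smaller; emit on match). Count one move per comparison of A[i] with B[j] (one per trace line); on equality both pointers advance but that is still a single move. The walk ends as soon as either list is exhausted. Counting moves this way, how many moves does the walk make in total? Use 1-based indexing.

[i=1,j=1] 0<4 → i++
[i=2,j=1] 2<4 → i++
[i=3,j=1] 8>4 → j++
[i=3,j=2] 8>5 → j++
[i=3,j=3] 8>6 → j++
[i=3,j=4] 8<12 → i++
[i=4,j=4] 14>12 → j++
[i=4,j=5] 14<16 → i++
[i=5,j=5] 15<16 → i++
[i=6,j=5] 21>16 → j++
[i=6,j=6] 21==21 emit → i++,j++
[i=7,j=7] 24<26 → i++
[i=8,j=7] 29>26 → j++
[i=8,j=8] 29>28 → j++

14 moves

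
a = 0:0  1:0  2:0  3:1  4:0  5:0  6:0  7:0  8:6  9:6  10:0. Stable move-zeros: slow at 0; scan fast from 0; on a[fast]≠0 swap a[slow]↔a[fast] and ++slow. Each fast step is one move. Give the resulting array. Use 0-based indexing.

[1, 6, 6, 0, 0, 0, 0, 0, 0, 0, 0]

slow=0 fast=0: a[fast]=0, fast++
slow=0 fast=1: a[fast]=0, fast++
slow=0 fast=2: a[fast]=0, fast++
slow=0 fast=3: a[fast]=1≠0 swap→a[0]=1, slow++,fast++
slow=1 fast=4: a[fast]=0, fast++
slow=1 fast=5: a[fast]=0, fast++
slow=1 fast=6: a[fast]=0, fast++
slow=1 fast=7: a[fast]=0, fast++
slow=1 fast=8: a[fast]=6≠0 swap→a[1]=6, slow++,fast++
slow=2 fast=9: a[fast]=6≠0 swap→a[2]=6, slow++,fast++
slow=3 fast=10: a[fast]=0, fast++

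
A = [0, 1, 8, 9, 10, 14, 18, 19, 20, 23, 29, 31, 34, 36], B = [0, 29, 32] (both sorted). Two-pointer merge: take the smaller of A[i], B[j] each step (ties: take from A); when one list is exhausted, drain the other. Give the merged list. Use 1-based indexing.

i=1 j=1: A[i]=0<=B[j]=0 take 0, i++
i=2 j=1: A[i]=1>B[j]=0 take 0, j++
i=2 j=2: A[i]=1<=B[j]=29 take 1, i++
i=3 j=2: A[i]=8<=B[j]=29 take 8, i++
i=4 j=2: A[i]=9<=B[j]=29 take 9, i++
i=5 j=2: A[i]=10<=B[j]=29 take 10, i++
i=6 j=2: A[i]=14<=B[j]=29 take 14, i++
i=7 j=2: A[i]=18<=B[j]=29 take 18, i++
i=8 j=2: A[i]=19<=B[j]=29 take 19, i++
i=9 j=2: A[i]=20<=B[j]=29 take 20, i++
i=10 j=2: A[i]=23<=B[j]=29 take 23, i++
i=11 j=2: A[i]=29<=B[j]=29 take 29, i++
i=12 j=2: A[i]=31>B[j]=29 take 29, j++
i=12 j=3: A[i]=31<=B[j]=32 take 31, i++
i=13 j=3: A[i]=34>B[j]=32 take 32, j++
i=13 j=4: B done, take A[i]=34, i++
i=14 j=4: B done, take A[i]=36, i++

[0, 0, 1, 8, 9, 10, 14, 18, 19, 20, 23, 29, 29, 31, 32, 34, 36]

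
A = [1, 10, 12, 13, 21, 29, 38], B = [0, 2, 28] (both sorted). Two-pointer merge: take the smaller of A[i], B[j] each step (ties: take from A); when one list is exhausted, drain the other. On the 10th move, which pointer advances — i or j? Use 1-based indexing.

i=1 j=1: A[i]=1>B[j]=0 take 0, j++
i=1 j=2: A[i]=1<=B[j]=2 take 1, i++
i=2 j=2: A[i]=10>B[j]=2 take 2, j++
i=2 j=3: A[i]=10<=B[j]=28 take 10, i++
i=3 j=3: A[i]=12<=B[j]=28 take 12, i++
i=4 j=3: A[i]=13<=B[j]=28 take 13, i++
i=5 j=3: A[i]=21<=B[j]=28 take 21, i++
i=6 j=3: A[i]=29>B[j]=28 take 28, j++
i=6 j=4: B done, take A[i]=29, i++
i=7 j=4: B done, take A[i]=38, i++

i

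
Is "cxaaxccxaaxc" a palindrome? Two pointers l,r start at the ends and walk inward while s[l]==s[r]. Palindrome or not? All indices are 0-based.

l=0 r=11: 'c'=='c', l++,r--
l=1 r=10: 'x'=='x', l++,r--
l=2 r=9: 'a'=='a', l++,r--
l=3 r=8: 'a'=='a', l++,r--
l=4 r=7: 'x'=='x', l++,r--
l=5 r=6: 'c'=='c', l++,r--

palindrome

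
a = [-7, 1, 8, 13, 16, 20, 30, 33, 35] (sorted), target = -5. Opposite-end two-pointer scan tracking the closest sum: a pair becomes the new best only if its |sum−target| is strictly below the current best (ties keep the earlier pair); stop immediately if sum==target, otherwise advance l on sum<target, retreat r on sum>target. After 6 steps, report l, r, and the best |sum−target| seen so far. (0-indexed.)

l=0 r=8: -7+35=28 d=33 *, r--
l=0 r=7: -7+33=26 d=31 *, r--
l=0 r=6: -7+30=23 d=28 *, r--
l=0 r=5: -7+20=13 d=18 *, r--
l=0 r=4: -7+16=9 d=14 *, r--
l=0 r=3: -7+13=6 d=11 *, r--

l=0, r=2, best |Δ|=11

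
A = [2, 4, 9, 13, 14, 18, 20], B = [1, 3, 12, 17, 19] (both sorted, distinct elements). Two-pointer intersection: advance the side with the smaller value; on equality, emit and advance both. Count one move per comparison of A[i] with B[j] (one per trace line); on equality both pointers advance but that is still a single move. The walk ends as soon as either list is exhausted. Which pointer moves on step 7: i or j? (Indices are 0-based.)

i

i=0 j=0: 2>1, j++
i=0 j=1: 2<3, i++
i=1 j=1: 4>3, j++
i=1 j=2: 4<12, i++
i=2 j=2: 9<12, i++
i=3 j=2: 13>12, j++
i=3 j=3: 13<17, i++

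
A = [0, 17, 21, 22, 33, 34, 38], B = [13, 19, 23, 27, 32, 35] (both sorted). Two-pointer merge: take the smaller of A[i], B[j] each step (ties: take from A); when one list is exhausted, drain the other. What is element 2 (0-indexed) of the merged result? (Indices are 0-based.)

[i=0,j=0] A[i]=0<=B[j]=13 take 0 → i++
[i=1,j=0] A[i]=17>B[j]=13 take 13 → j++
[i=1,j=1] A[i]=17<=B[j]=19 take 17 → i++
[i=2,j=1] A[i]=21>B[j]=19 take 19 → j++
[i=2,j=2] A[i]=21<=B[j]=23 take 21 → i++
[i=3,j=2] A[i]=22<=B[j]=23 take 22 → i++
[i=4,j=2] A[i]=33>B[j]=23 take 23 → j++
[i=4,j=3] A[i]=33>B[j]=27 take 27 → j++
[i=4,j=4] A[i]=33>B[j]=32 take 32 → j++
[i=4,j=5] A[i]=33<=B[j]=35 take 33 → i++
[i=5,j=5] A[i]=34<=B[j]=35 take 34 → i++
[i=6,j=5] A[i]=38>B[j]=35 take 35 → j++
[i=6,j=6] B done, take A[i]=38 → i++

merged[2] = 17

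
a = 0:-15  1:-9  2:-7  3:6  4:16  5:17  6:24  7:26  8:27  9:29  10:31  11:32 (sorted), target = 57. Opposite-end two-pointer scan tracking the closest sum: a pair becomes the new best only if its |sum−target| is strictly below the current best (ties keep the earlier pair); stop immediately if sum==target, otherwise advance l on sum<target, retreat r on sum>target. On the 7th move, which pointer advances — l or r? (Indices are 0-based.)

l=0 r=11: -15+32=17 d=40 *, l++
l=1 r=11: -9+32=23 d=34 *, l++
l=2 r=11: -7+32=25 d=32 *, l++
l=3 r=11: 6+32=38 d=19 *, l++
l=4 r=11: 16+32=48 d=9 *, l++
l=5 r=11: 17+32=49 d=8 *, l++
l=6 r=11: 24+32=56 d=1 *, l++

l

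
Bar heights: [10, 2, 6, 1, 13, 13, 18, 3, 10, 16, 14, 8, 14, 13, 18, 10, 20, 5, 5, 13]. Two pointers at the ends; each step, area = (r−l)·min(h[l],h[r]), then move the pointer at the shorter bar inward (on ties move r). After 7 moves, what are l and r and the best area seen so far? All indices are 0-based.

l=4, r=16, best area=195

[0,19] min(10,13)*19=190 best=190 * → l++
[1,19] min(2,13)*18=36 best=190 → l++
[2,19] min(6,13)*17=102 best=190 → l++
[3,19] min(1,13)*16=16 best=190 → l++
[4,19] min(13,13)*15=195 best=195 * → r--
[4,18] min(13,5)*14=70 best=195 → r--
[4,17] min(13,5)*13=65 best=195 → r--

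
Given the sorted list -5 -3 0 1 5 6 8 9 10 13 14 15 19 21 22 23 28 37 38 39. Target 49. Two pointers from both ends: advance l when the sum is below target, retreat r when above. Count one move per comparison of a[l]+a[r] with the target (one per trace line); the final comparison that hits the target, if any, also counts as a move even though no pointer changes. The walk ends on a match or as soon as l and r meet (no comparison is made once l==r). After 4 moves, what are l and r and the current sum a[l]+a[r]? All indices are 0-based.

l=4, r=19, sum=44

[0,19] -5+39=34 <49 → l++
[1,19] -3+39=36 <49 → l++
[2,19] 0+39=39 <49 → l++
[3,19] 1+39=40 <49 → l++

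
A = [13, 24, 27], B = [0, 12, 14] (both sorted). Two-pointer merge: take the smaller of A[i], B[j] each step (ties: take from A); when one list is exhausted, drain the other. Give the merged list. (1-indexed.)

[0, 12, 13, 14, 24, 27]

i=1 j=1: A[i]=13>B[j]=0 take 0, j++
i=1 j=2: A[i]=13>B[j]=12 take 12, j++
i=1 j=3: A[i]=13<=B[j]=14 take 13, i++
i=2 j=3: A[i]=24>B[j]=14 take 14, j++
i=2 j=4: B done, take A[i]=24, i++
i=3 j=4: B done, take A[i]=27, i++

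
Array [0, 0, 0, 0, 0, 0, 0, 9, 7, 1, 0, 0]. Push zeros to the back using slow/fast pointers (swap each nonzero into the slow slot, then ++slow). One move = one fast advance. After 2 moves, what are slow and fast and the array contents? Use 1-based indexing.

slow=1, fast=3, a=[0, 0, 0, 0, 0, 0, 0, 9, 7, 1, 0, 0]

slow=1 fast=1: a[fast]=0, fast++
slow=1 fast=2: a[fast]=0, fast++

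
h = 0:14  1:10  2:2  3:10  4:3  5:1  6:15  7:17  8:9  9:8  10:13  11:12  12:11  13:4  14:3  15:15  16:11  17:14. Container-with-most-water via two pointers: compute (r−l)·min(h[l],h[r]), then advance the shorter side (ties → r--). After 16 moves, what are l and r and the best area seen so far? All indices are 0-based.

[0,17] min(14,14)*17=238 best=238 * → r--
[0,16] min(14,11)*16=176 best=238 → r--
[0,15] min(14,15)*15=210 best=238 → l++
[1,15] min(10,15)*14=140 best=238 → l++
[2,15] min(2,15)*13=26 best=238 → l++
[3,15] min(10,15)*12=120 best=238 → l++
[4,15] min(3,15)*11=33 best=238 → l++
[5,15] min(1,15)*10=10 best=238 → l++
[6,15] min(15,15)*9=135 best=238 → r--
[6,14] min(15,3)*8=24 best=238 → r--
[6,13] min(15,4)*7=28 best=238 → r--
[6,12] min(15,11)*6=66 best=238 → r--
[6,11] min(15,12)*5=60 best=238 → r--
[6,10] min(15,13)*4=52 best=238 → r--
[6,9] min(15,8)*3=24 best=238 → r--
[6,8] min(15,9)*2=18 best=238 → r--

l=6, r=7, best area=238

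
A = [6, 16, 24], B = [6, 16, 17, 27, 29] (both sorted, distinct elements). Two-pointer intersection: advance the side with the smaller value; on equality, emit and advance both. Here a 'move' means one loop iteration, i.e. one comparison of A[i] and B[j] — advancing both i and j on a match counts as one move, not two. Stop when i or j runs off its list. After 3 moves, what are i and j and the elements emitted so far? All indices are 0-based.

[i=0,j=0] 6==6 emit → i++,j++
[i=1,j=1] 16==16 emit → i++,j++
[i=2,j=2] 24>17 → j++

i=2, j=3, emitted=[6, 16]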